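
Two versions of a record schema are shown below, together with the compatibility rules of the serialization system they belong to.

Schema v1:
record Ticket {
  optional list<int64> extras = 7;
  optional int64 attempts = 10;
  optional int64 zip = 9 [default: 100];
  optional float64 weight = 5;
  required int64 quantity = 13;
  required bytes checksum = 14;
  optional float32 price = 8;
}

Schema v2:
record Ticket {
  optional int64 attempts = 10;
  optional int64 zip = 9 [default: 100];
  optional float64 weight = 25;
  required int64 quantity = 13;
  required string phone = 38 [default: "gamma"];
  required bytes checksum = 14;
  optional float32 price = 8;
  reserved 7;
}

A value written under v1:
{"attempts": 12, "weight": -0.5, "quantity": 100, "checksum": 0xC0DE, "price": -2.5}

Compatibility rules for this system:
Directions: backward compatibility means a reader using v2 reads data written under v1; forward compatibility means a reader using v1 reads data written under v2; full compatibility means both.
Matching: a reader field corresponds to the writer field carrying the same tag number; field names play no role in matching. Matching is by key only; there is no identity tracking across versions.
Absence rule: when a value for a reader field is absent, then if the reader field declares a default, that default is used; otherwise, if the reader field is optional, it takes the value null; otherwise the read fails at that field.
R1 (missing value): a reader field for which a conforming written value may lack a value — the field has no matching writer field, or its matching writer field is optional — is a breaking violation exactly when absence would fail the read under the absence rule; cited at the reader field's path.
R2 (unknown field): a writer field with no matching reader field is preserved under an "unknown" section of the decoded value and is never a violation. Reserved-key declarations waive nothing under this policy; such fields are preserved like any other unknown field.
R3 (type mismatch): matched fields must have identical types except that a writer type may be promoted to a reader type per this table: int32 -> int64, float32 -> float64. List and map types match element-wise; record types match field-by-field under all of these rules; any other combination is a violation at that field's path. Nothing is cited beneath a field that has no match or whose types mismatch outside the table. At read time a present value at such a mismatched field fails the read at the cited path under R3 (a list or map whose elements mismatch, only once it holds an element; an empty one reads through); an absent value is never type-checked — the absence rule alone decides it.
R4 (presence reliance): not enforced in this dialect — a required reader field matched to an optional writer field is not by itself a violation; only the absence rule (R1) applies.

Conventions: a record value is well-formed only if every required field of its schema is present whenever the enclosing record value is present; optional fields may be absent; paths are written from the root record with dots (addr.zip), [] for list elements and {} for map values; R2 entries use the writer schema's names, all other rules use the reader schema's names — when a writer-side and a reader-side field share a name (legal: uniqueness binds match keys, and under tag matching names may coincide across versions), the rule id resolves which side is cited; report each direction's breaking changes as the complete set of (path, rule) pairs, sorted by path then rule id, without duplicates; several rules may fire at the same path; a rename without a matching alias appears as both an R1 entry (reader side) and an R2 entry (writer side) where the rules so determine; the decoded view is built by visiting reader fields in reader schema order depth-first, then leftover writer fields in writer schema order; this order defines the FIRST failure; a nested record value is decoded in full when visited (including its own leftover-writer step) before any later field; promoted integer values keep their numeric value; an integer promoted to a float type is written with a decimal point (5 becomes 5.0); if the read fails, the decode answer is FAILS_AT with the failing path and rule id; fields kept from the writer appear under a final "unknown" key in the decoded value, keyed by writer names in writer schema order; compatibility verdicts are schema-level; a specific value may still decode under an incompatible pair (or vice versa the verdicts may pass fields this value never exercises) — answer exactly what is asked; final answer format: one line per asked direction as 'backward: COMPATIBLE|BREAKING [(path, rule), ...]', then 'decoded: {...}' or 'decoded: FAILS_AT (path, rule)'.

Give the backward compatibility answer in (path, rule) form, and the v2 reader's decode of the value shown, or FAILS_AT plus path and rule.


each type pair in Ticket: writer, then reader
backward analysis of Ticket with v2 as reader and v1 as writer:
  attempts <- attempts (int64 -> int64, writer optional)
  zip <- zip (int64 -> int64, writer optional)
  weight: no writer-side match
  quantity <- quantity (int64 -> int64, writer required)
  phone: no writer-side match
  checksum <- checksum (bytes -> bytes, writer required)
  price <- price (float32 -> float32, writer optional)
  writer extras: unknown to reader
  writer weight: unknown to reader
  nothing fires on Ticket: backward is COMPATIBLE
decode (reader v2):
  attempts := 12
  zip := 100 (no value, default fills)
  weight := null (not supplied -> null)
  quantity := 100
  phone := "gamma" (no value, default fills)
  checksum := 0xC0DE
  price := -2.5
  writer weight: kept under "unknown"
  => decoded: {"attempts": 12, "zip": 100, "weight": null, "quantity": 100, "phone": "gamma", "checksum": 0xC0DE, "price": -2.5, "unknown": {"weight": -0.5}}

backward: COMPATIBLE []; decoded: {"attempts": 12, "zip": 100, "weight": null, "quantity": 100, "phone": "gamma", "checksum": 0xC0DE, "price": -2.5, "unknown": {"weight": -0.5}}


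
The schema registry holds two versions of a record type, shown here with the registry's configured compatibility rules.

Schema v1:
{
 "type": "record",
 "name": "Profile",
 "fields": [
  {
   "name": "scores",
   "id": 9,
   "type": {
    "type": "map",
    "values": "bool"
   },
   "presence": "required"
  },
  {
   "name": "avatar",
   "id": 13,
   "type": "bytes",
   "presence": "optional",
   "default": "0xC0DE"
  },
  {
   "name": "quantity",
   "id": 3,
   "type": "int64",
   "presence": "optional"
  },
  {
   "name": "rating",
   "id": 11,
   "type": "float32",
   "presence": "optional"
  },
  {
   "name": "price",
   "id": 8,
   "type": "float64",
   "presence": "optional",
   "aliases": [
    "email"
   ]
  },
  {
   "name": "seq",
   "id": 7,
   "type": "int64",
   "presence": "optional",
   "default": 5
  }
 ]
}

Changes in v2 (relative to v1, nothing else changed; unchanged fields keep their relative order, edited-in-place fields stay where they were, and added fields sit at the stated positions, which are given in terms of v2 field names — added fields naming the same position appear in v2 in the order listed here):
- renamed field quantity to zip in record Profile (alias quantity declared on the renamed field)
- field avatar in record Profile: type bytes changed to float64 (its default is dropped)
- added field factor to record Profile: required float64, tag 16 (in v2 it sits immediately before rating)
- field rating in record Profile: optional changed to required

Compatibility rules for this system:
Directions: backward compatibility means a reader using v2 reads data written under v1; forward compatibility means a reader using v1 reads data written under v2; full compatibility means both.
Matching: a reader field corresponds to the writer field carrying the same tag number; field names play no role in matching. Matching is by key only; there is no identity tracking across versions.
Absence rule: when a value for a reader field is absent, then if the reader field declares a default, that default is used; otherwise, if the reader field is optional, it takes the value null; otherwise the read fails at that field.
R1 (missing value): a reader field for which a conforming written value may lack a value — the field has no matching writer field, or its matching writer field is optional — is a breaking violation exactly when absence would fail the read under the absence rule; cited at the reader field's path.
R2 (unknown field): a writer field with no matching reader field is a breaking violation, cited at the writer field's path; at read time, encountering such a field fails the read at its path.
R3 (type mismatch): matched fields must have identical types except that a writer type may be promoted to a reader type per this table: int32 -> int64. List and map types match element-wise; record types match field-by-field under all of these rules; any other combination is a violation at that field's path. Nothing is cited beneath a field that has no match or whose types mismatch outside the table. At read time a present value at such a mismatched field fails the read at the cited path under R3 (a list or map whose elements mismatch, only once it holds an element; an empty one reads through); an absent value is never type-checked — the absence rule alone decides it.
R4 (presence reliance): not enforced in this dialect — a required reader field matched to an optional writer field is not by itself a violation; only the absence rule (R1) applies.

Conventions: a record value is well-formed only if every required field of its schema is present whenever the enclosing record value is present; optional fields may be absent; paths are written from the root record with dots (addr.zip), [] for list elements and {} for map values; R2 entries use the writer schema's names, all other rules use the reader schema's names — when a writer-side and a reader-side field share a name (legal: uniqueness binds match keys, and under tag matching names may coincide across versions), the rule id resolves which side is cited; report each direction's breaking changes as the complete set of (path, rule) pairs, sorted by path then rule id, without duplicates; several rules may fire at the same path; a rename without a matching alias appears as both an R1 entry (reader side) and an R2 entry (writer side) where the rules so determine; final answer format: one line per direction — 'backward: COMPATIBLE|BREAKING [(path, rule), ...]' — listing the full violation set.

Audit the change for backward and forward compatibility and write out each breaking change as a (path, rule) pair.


in Profile below, arrows point writer -> reader
backward pass over Profile, reader schema v2, writer schema v1:
  scores: paired with writer scores (map<string, bool> -> map<string, bool>; writer required)
  avatar: paired with writer avatar (bytes -> float64; writer optional)
  zip: paired with writer quantity (int64 -> int64; writer optional)
  no writer field matches reader factor
  rating: paired with writer rating (float32 -> float32; writer optional)
  price: paired with writer price (float64 -> float64; writer optional)
  seq: paired with writer seq (int64 -> int64; writer optional)
  violation R3 at avatar
  violation R1 at factor
  violation R1 at rating
  backward on Profile therefore BREAKING (3)
forward pass over Profile, reader schema v1, writer schema v2:
  scores: paired with writer scores (map<string, bool> -> map<string, bool>; writer required)
  avatar: paired with writer avatar (float64 -> bytes; writer optional)
  quantity: paired with writer zip (int64 -> int64; writer optional)
  rating: paired with writer rating (float32 -> float32; writer required)
  price: paired with writer price (float64 -> float64; writer optional)
  seq: paired with writer seq (int64 -> int64; writer optional)
  writer field factor has no reader counterpart
  violation R3 at avatar
  violation R2 at factor
  forward on Profile therefore BREAKING (2)

backward: BREAKING [(avatar, R3), (factor, R1), (rating, R1)]; forward: BREAKING [(avatar, R3), (factor, R2)]


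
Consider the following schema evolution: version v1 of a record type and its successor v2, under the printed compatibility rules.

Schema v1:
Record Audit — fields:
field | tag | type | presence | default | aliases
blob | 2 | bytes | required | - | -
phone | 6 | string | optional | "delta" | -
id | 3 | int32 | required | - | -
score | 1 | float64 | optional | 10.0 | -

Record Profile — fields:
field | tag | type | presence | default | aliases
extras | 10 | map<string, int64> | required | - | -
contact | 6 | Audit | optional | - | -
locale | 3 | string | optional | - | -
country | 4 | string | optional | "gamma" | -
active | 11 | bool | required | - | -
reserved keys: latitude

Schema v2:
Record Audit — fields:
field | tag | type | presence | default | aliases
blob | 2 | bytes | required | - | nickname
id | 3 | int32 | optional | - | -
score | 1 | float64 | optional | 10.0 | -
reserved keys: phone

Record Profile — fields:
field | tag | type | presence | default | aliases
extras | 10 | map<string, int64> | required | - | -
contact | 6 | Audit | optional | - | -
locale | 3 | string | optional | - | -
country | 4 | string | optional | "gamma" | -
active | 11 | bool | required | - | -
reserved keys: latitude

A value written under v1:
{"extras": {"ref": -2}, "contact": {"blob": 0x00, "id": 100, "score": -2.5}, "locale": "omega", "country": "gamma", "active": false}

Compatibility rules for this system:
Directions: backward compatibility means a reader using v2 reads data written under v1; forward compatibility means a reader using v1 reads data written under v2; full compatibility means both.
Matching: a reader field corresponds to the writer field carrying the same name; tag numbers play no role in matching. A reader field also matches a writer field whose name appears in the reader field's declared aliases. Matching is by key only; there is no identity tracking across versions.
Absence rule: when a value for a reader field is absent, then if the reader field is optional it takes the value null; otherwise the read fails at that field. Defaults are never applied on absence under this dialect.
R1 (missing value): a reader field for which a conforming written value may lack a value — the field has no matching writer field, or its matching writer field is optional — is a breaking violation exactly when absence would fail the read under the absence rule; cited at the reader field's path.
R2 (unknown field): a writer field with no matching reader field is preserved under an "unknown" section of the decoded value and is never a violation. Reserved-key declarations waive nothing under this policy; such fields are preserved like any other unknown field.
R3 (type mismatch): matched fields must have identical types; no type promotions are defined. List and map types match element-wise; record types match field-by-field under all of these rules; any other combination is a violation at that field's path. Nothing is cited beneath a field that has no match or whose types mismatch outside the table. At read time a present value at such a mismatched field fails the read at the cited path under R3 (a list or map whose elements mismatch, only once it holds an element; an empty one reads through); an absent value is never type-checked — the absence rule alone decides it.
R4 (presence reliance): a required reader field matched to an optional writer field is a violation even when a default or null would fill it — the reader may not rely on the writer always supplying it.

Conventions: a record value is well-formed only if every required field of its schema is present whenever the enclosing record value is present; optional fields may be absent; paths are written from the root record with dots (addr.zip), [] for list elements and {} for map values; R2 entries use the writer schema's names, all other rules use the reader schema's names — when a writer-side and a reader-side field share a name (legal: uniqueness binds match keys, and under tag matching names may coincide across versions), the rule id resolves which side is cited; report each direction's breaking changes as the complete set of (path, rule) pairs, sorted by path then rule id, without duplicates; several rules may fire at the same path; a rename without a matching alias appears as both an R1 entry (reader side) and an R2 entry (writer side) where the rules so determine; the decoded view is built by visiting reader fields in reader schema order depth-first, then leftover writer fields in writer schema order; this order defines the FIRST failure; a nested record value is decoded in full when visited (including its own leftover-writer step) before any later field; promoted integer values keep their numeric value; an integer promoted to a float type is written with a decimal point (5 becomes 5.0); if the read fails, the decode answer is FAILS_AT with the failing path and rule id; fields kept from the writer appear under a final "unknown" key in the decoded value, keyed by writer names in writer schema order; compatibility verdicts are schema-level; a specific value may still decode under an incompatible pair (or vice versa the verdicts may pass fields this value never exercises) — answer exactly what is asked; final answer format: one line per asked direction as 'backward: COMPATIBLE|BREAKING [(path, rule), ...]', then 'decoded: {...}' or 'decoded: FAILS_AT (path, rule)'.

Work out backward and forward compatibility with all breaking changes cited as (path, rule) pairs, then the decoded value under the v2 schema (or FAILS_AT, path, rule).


backward: COMPATIBLE []; forward: BREAKING [(contact.id, R1), (contact.id, R4)]; decoded: {"extras": {"ref": -2}, "contact": {"blob": 0x00, "id": 100, "score": -2.5}, "locale": "omega", "country": "gamma", "active": false}

arrows below run writer -> reader for Profile
backward for Profile (reader v2, writer v1):
  extras: paired with writer extras (map<string, int64> -> map<string, int64>; writer required)
  contact: paired with writer contact (Audit -> Audit; writer optional)
  locale: paired with writer locale (string -> string; writer optional)
  country: paired with writer country (string -> string; writer optional)
  active: paired with writer active (bool -> bool; writer required)
  contact.blob: paired with writer contact.blob (bytes -> bytes; writer required)
  contact.id: paired with writer contact.id (int32 -> int32; writer required)
  contact.score: paired with writer contact.score (float64 -> float64; writer optional)
  writer field contact.phone has no reader counterpart
  => no violations; backward on Profile: COMPATIBLE
forward for Profile (reader v1, writer v2):
  extras: paired with writer extras (map<string, int64> -> map<string, int64>; writer required)
  contact: paired with writer contact (Audit -> Audit; writer optional)
  locale: paired with writer locale (string -> string; writer optional)
  country: paired with writer country (string -> string; writer optional)
  active: paired with writer active (bool -> bool; writer required)
  contact.blob: paired with writer contact.blob (bytes -> bytes; writer required)
  contact.phone: no writer match
  contact.id: paired with writer contact.id (int32 -> int32; writer optional)
  contact.score: paired with writer contact.score (float64 -> float64; writer optional)
  breaking: (contact.id, R1)
  breaking: (contact.id, R4)
  => forward verdict for Profile: BREAKING, 2 violation(s)
migrating the Profile value to v2:
  extras := {"ref": -2}
  contact.blob := 0x00
  contact.id := 100
  contact.score := -2.5
  locale := "omega"
  country := "gamma"
  active := false
  => decoded: {"extras": {"ref": -2}, "contact": {"blob": 0x00, "id": 100, "score": -2.5}, "locale": "omega", "country": "gamma", "active": false}


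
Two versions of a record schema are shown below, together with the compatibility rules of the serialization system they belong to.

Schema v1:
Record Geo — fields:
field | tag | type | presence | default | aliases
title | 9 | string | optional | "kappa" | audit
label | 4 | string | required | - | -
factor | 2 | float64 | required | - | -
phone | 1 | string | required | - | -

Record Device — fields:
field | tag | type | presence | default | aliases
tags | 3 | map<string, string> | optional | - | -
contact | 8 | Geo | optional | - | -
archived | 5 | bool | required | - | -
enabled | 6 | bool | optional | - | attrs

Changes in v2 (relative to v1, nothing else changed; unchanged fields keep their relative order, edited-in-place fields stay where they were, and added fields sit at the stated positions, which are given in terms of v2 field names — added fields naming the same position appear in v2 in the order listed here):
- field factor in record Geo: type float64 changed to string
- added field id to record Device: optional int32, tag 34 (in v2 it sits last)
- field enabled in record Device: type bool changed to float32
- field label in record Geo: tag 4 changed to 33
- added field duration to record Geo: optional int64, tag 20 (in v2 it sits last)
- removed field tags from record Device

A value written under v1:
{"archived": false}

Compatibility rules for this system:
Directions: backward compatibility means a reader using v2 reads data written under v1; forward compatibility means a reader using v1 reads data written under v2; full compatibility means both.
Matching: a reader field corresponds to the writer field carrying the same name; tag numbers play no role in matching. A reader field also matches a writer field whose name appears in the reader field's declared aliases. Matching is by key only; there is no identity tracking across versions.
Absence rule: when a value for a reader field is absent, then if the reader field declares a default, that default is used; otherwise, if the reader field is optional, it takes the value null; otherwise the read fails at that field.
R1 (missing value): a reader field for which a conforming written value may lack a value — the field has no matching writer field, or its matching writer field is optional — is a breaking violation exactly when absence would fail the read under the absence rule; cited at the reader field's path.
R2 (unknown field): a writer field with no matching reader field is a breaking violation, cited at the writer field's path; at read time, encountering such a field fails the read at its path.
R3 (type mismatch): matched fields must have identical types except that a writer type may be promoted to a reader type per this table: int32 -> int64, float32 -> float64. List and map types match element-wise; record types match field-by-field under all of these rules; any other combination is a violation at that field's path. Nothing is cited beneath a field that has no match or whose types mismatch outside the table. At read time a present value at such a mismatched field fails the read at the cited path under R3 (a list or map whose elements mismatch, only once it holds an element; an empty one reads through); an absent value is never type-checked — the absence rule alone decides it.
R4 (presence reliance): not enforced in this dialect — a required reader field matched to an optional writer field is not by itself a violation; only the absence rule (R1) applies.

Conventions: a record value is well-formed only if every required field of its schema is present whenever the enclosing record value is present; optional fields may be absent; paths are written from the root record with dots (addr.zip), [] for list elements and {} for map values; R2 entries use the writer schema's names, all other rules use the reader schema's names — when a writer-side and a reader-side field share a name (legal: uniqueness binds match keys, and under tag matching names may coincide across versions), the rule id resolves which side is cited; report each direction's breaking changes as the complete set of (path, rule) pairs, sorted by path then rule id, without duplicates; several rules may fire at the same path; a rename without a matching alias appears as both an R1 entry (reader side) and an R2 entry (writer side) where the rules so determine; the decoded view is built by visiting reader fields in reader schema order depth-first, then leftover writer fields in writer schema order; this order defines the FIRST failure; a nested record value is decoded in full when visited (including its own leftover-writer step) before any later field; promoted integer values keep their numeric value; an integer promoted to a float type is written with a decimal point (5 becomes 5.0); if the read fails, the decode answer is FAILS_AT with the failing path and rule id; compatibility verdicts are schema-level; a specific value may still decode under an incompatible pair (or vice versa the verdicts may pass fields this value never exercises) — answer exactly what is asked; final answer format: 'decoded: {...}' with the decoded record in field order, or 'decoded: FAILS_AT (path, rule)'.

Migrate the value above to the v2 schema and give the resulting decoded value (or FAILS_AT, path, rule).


arrows below run writer -> reader for Device
decoding the Device value with the v2 reader:
  contact := null (not supplied -> null)
  archived := false
  enabled := null (not supplied -> null)
  id := null (not supplied -> null)
  => decoded: {"contact": null, "archived": false, "enabled": null, "id": null}
the rest of the Device diff is inert for this question:
  field factor in record Geo: type float64 changed to string -> a verdict-level change on Device — the shown value reads the same
  field enabled in record Device: type bool changed to float32 -> a verdict-level change on Device — the shown value reads the same
  field label in record Geo: tag 4 changed to 33 -> triggers nothing under the printed rules; the Device answer is the same either way
  added field duration to record Geo: optional int64, tag 20 (in v2 it sits last) -> a verdict-level change on Device — the shown value reads the same

decoded: {"contact": null, "archived": false, "enabled": null, "id": null}


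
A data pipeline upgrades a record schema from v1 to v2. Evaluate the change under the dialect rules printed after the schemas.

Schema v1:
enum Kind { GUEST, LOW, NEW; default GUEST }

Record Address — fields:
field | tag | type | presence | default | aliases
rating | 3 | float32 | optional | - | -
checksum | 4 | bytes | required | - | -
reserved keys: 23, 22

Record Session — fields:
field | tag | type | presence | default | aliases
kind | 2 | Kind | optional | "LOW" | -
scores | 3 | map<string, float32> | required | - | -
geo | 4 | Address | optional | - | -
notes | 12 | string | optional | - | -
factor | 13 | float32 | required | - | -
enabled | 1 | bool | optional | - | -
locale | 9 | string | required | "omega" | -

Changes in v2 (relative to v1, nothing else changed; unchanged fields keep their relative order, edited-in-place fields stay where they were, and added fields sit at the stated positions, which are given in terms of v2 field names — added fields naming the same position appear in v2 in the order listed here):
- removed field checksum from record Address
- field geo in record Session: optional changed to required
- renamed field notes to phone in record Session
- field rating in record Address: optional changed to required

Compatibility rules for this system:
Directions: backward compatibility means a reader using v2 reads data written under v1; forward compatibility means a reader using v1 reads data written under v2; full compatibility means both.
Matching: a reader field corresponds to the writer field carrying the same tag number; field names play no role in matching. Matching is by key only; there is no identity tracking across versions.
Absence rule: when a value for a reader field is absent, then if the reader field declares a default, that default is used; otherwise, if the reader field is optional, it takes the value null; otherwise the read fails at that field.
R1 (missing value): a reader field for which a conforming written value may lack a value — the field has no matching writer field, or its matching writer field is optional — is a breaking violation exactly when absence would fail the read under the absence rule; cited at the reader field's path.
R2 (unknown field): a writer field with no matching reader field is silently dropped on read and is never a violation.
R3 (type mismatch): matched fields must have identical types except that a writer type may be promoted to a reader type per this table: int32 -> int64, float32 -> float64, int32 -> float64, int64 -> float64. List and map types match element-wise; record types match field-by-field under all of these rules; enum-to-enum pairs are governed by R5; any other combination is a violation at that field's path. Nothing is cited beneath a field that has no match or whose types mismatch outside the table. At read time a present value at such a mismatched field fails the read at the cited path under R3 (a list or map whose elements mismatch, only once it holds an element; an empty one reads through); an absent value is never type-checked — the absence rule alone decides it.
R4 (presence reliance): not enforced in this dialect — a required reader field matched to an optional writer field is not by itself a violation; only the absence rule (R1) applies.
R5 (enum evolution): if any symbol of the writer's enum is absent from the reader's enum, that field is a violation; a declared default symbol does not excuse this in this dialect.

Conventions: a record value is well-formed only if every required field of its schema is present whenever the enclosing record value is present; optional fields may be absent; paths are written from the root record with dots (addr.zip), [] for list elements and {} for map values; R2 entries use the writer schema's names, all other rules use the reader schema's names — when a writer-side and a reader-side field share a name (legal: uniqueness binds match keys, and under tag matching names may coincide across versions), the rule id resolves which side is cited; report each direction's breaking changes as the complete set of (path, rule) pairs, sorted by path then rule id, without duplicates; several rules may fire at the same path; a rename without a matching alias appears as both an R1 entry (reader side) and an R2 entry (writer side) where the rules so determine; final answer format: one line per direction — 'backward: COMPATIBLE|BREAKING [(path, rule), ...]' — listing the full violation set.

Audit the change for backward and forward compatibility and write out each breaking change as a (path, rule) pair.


backward: BREAKING [(geo, R1), (geo.rating, R1)]; forward: BREAKING [(geo.checksum, R1)]

arrows below run writer -> reader for Session
backward for Session (reader v2, writer v1):
  kind: paired with writer kind (Kind -> Kind; writer optional)
  scores: paired with writer scores (map<string, float32> -> map<string, float32>; writer required)
  geo: paired with writer geo (Address -> Address; writer optional)
  phone: paired with writer notes (string -> string; writer optional)
  factor: paired with writer factor (float32 -> float32; writer required)
  enabled: paired with writer enabled (bool -> bool; writer optional)
  locale: paired with writer locale (string -> string; writer required)
  geo.rating: paired with writer geo.rating (float32 -> float32; writer optional)
  writer field geo.checksum has no reader counterpart
  breaking: (geo, R1)
  breaking: (geo.rating, R1)
  backward on Session therefore BREAKING (2)
forward for Session (reader v1, writer v2):
  kind: paired with writer kind (Kind -> Kind; writer optional)
  scores: paired with writer scores (map<string, float32> -> map<string, float32>; writer required)
  geo: paired with writer geo (Address -> Address; writer required)
  notes: paired with writer phone (string -> string; writer optional)
  factor: paired with writer factor (float32 -> float32; writer required)
  enabled: paired with writer enabled (bool -> bool; writer optional)
  locale: paired with writer locale (string -> string; writer required)
  geo.rating: paired with writer geo.rating (float32 -> float32; writer required)
  geo.checksum: no writer-side match
  breaking: (geo.checksum, R1)
  forward on Session therefore BREAKING (1)


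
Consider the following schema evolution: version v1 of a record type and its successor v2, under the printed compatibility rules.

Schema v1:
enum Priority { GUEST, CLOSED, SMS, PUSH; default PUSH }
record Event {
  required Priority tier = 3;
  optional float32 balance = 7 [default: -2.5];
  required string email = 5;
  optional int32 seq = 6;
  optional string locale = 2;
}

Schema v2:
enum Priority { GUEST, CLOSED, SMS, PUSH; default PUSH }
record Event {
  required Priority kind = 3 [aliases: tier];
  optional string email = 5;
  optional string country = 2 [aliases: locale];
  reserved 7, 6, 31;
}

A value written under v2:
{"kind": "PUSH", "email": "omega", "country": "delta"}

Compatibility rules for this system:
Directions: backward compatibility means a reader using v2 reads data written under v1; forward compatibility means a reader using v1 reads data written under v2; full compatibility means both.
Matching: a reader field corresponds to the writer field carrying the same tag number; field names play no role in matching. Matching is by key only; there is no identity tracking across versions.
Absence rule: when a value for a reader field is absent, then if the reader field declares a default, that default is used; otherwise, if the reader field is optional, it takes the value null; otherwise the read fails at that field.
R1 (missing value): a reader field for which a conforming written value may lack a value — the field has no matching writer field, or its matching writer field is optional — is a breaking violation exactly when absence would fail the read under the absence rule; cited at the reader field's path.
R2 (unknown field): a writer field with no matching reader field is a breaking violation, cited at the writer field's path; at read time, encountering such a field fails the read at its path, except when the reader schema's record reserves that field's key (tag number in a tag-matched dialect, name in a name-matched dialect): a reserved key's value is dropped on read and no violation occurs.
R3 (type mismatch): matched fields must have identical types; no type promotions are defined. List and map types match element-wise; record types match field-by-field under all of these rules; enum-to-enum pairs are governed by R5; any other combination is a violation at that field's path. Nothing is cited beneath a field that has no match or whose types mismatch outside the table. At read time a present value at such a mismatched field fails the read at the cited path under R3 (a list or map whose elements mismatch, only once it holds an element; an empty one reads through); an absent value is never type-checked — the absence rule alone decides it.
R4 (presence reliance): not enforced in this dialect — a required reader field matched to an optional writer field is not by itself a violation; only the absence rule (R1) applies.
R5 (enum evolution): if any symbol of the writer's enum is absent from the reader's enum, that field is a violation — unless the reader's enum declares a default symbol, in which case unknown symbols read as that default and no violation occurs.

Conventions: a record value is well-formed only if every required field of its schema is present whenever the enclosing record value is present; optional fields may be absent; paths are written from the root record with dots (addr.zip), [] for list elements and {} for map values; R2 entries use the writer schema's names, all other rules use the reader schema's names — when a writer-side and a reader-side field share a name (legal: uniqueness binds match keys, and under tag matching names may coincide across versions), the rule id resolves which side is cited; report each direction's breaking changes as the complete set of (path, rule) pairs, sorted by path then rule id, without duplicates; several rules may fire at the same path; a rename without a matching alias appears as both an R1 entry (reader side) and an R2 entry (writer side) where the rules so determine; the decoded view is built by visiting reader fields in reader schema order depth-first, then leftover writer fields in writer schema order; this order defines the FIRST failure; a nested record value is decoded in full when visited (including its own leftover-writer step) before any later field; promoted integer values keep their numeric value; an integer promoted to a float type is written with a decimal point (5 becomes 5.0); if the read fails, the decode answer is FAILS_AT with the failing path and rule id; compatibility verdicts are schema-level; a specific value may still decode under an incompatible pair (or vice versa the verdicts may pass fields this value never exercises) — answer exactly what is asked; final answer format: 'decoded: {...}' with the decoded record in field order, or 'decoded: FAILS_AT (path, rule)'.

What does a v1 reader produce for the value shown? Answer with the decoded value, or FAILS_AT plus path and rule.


in Event below, arrows point writer -> reader
migrating the Event value to v1:
  tier := "PUSH" (from writer kind)
  balance := -2.5 (absent -> default)
  email := "omega"
  seq := null (absent, optional -> null)
  locale := "delta" (from writer country)
  => decoded: {"tier": "PUSH", "balance": -2.5, "email": "omega", "seq": null, "locale": "delta"}
the rest of the Event diff is inert for this question:
  renamed field tier to kind in record Event (alias tier declared on the renamed field) -> fires no rule on Event under this dialect and leaves the result unchanged
  field email in record Event: required changed to optional -> shifts the Event verdicts, not this decode
  removed field balance from record Event (its key 7 joins the reserved list) -> fires no rule on Event under this dialect and leaves the result unchanged
  renamed field locale to country in record Event (alias locale declared on the renamed field) -> fires no rule on Event under this dialect and leaves the result unchanged
  removed field seq from record Event (its key 6 joins the reserved list) -> fires no rule on Event under this dialect and leaves the result unchanged

decoded: {"tier": "PUSH", "balance": -2.5, "email": "omega", "seq": null, "locale": "delta"}


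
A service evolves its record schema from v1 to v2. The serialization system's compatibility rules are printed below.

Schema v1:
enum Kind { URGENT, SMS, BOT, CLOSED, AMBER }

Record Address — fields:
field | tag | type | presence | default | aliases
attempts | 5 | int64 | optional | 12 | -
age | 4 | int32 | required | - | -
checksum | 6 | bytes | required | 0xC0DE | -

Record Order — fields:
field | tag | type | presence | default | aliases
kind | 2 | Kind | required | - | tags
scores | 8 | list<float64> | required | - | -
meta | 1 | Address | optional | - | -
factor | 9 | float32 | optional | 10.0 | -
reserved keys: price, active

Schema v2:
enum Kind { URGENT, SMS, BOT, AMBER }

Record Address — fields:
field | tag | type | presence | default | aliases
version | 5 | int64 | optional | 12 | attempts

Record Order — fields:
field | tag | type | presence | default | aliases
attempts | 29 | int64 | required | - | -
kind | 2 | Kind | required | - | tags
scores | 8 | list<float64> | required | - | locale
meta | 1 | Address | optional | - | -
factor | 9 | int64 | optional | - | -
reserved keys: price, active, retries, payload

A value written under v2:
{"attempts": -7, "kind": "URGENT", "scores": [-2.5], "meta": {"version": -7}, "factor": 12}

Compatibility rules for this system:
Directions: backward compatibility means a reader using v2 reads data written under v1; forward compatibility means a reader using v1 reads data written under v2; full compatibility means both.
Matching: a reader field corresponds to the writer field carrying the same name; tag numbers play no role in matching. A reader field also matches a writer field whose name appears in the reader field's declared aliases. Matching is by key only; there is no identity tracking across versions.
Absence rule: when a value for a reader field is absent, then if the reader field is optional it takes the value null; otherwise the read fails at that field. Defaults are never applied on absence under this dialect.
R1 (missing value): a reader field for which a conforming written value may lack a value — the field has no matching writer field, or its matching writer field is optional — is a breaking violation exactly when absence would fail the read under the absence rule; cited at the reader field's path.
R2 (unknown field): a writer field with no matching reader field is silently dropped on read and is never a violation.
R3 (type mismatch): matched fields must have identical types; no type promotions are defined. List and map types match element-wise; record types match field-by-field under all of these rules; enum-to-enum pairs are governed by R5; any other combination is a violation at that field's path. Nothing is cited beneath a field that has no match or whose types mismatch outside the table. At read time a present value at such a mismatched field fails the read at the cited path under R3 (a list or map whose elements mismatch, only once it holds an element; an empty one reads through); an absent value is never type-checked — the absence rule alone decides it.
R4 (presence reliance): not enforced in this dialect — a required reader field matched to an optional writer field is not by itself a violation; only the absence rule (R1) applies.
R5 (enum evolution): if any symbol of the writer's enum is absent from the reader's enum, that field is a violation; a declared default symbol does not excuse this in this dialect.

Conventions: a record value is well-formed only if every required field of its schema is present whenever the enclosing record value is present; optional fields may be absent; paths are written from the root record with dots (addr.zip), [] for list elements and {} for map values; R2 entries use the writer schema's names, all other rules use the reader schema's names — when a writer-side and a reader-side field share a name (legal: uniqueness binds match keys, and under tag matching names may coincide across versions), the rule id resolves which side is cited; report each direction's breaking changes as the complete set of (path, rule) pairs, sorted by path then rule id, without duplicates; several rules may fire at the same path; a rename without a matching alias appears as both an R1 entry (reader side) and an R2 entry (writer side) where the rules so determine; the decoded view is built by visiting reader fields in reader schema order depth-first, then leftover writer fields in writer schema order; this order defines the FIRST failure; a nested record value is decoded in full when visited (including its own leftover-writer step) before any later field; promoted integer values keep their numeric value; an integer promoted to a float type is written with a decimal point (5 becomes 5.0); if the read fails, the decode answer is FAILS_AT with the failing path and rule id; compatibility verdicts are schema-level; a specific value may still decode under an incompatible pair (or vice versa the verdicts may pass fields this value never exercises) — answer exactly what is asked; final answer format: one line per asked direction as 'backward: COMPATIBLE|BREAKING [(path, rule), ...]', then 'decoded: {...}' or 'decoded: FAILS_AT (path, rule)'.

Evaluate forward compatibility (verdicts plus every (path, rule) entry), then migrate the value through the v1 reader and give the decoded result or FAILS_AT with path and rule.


forward: BREAKING [(factor, R3), (meta.age, R1), (meta.checksum, R1)]; decoded: FAILS_AT (meta.age, R1)

in Order below, arrows point writer -> reader
forward pass over Order, reader schema v1, writer schema v2:
  Kind -> Kind, writer required: kind aligns to kind
  list<float64> -> list<float64>, writer required: scores aligns to scores
  Address -> Address, writer optional: meta aligns to meta
  int64 -> float32, writer optional: factor aligns to factor
  attempts (writer side), unknown to reader
  no writer field matches reader meta.attempts
  no writer field matches reader meta.age
  no writer field matches reader meta.checksum
  meta.version (writer side), unknown to reader
  R3 fires at factor
  R1 fires at meta.age
  R1 fires at meta.checksum
  => forward: BREAKING (3)
migrating the Order value to v1:
  kind := "URGENT"
  scores := [-2.5]
  meta.attempts := null (not supplied -> null)
  read fails at meta.age under R1 (no fill)
  => FAILS_AT (meta.age, R1)
checking off the Order differences that do not matter here:
  renamed field attempts to version in record Address (alias attempts declared on the renamed field) -> inert for the asked Order verdict: nothing fires
  added field attempts to record Order: required int64, tag 29 (in v2 it sits immediately before kind) -> fires only in the backward direction of Order, which is not asked here
  enum Kind (field kind in record Order): symbol CLOSED removed -> fires only in the backward direction of Order, which is not asked here
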